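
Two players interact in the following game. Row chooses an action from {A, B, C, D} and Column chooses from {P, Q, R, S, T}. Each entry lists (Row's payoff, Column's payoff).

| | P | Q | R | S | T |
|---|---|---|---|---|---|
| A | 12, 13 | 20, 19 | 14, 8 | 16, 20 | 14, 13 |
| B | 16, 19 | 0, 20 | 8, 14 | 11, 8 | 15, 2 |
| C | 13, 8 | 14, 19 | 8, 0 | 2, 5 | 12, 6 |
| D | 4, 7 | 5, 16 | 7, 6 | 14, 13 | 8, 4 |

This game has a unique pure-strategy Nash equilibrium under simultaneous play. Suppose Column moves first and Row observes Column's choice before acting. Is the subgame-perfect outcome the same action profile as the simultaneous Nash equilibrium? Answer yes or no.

yes

Solve by backward induction (Column leads).
- P: BR = B, leader payoff 19.
- Q: BR = A, leader payoff 19.
- R: BR = A, leader payoff 8.
- S: BR = A, leader payoff 20.
- T: BR = B, leader payoff 2.
Maximizing over 19, 19, 8, 20, 2, Column chooses S. Subgame-perfect outcome: (A, S) with payoffs (16, 20).
For the simultaneous game, intersect best replies.
Row's best replies: P→B; Q→A; R→A; S→A; T→B.
Column's best replies: A→S; B→Q; C→Q; D→Q.
Only (A, S) has each player best-responding; Nash payoffs (16, 20).
Sequential outcome (A, S) coincides with the Nash profile (A, S).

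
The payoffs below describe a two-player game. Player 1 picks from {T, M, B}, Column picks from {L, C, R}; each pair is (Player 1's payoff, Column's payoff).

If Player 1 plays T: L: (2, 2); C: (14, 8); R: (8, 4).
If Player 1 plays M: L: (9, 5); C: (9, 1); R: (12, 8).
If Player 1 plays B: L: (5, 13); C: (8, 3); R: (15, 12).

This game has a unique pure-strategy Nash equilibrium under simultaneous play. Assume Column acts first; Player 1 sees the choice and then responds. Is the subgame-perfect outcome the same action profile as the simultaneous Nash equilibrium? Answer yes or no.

no

Backward induction with Column moving first.
- L: Player 1 compares 2, 9, 5 and picks M; Column would get 5.
- C: Player 1 compares 14, 9, 8 and picks T; Column would get 8.
- R: Player 1 compares 8, 12, 15 and picks B; Column would get 12.
Column's induced payoffs are 5, 8, 12, so Column commits to R. Subgame-perfect outcome: (B, R) with payoffs (15, 12).
Under simultaneous play:
Player 1's best replies: L→M; C→T; R→B.
Column's best replies: T→C; M→R; B→L.
The unique mutual best reply is (T, C), giving (14, 8).
Sequential outcome (B, R) differs from the Nash profile (T, C).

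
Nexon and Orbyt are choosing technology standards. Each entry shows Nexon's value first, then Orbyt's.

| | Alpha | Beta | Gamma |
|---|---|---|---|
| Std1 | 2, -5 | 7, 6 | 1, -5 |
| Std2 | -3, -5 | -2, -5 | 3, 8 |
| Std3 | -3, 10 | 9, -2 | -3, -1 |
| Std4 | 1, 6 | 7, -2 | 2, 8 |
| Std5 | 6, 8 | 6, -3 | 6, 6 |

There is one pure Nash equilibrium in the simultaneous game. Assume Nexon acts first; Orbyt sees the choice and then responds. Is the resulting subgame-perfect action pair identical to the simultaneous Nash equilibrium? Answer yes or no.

Solve by backward induction (Nexon leads).
- Std1 → Orbyt plays Beta (best of -5, 6, -5); Nexon gets 7.
- Std2 → Orbyt plays Gamma (best of -5, -5, 8); Nexon gets 3.
- Std3 → Orbyt plays Alpha (best of 10, -2, -1); Nexon gets -3.
- Std4 → Orbyt plays Gamma (best of 6, -2, 8); Nexon gets 2.
- Std5 → Orbyt plays Alpha (best of 8, -3, 6); Nexon gets 6.
Nexon's induced payoffs are 7, 3, -3, 2, 6, so Nexon commits to Std1. Subgame-perfect outcome: (Std1, Beta) with payoffs (7, 6).
Under simultaneous play:
Nexon's best replies: Alpha→Std5; Beta→Std3; Gamma→Std5.
Orbyt's best replies: Std1→Beta; Std2→Gamma; Std3→Alpha; Std4→Gamma; Std5→Alpha.
Only (Std5, Alpha) has each player best-responding; Nash payoffs (6, 8).
Sequential outcome (Std1, Beta) differs from the Nash profile (Std5, Alpha).

no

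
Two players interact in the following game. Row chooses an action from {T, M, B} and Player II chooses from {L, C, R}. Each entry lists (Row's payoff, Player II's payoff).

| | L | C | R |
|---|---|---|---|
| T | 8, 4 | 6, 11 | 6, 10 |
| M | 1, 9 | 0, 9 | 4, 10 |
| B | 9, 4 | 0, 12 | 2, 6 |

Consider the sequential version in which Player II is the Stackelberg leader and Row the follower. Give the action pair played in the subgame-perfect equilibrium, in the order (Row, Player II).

Backward induction with Player II moving first.
- L → Row plays B (best of 8, 1, 9); Player II gets 4.
- C → Row plays T (best of 6, 0, 0); Player II gets 11.
- R → Row plays T (best of 6, 4, 2); Player II gets 10.
Player II's induced payoffs are 4, 11, 10, so Player II commits to C. Subgame-perfect outcome: (T, C) with payoffs (6, 11).

(T, C)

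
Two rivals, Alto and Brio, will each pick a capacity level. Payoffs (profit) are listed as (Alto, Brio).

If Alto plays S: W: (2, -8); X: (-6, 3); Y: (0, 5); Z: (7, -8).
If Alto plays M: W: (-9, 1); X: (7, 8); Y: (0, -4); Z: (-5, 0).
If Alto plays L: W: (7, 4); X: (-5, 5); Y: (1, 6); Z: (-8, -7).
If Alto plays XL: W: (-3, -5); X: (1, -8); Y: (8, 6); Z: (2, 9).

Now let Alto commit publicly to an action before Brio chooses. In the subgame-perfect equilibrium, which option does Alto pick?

Work backward from Brio's decision.
- S: Brio compares -8, 3, 5, -8 and picks Y; Alto would get 0.
- M: Brio compares 1, 8, -4, 0 and picks X; Alto would get 7.
- L: Brio compares 4, 5, 6, -7 and picks Y; Alto would get 1.
- XL: Brio compares -5, -8, 6, 9 and picks Z; Alto would get 2.
Maximizing over 0, 7, 1, 2, Alto chooses M. Subgame-perfect outcome: (M, X) with payoffs (7, 8).

M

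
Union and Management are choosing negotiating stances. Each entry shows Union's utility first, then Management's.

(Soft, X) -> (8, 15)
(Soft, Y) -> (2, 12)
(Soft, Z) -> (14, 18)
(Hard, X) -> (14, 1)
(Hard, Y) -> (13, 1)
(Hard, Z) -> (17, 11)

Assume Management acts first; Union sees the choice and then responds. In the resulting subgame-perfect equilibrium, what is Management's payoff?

Backward induction with Management moving first.
- X: Union compares 8, 14 and picks Hard; Management would get 1.
- Y: Union compares 2, 13 and picks Hard; Management would get 1.
- Z: Union compares 14, 17 and picks Hard; Management would get 11.
Maximizing over 1, 1, 11, Management chooses Z. Subgame-perfect outcome: (Hard, Z) with payoffs (17, 11).

11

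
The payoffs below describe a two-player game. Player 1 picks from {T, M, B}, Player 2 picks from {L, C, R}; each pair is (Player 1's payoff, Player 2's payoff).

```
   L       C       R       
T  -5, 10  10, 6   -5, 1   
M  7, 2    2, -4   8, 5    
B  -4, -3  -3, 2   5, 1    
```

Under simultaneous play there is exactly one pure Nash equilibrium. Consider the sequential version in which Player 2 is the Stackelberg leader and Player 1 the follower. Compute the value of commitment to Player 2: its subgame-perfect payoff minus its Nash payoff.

1

Backward induction with Player 2 moving first.
- L: Player 1 compares -5, 7, -4 and picks M; Player 2 would get 2.
- C: Player 1 compares 10, 2, -3 and picks T; Player 2 would get 6.
- R: Player 1 compares -5, 8, 5 and picks M; Player 2 would get 5.
Among 2, 6, 5, the best is 6 at C. Subgame-perfect outcome: (T, C) with payoffs (10, 6).
For the simultaneous game, intersect best replies.
Player 1's best replies: L→M; C→T; R→M.
Player 2's best replies: T→L; M→R; B→C.
The unique mutual best reply is (M, R), giving (8, 5).
Player 2's commitment gain: 6 − 5 = 1.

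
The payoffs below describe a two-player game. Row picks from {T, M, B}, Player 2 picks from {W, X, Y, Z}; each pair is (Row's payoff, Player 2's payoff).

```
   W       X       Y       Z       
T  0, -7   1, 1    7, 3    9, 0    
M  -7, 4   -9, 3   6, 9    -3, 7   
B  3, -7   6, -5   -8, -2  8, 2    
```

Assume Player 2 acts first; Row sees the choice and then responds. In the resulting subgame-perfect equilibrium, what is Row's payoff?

Work backward from Row's decision.
- W → Row plays B (best of 0, -7, 3); Player 2 gets -7.
- X → Row plays B (best of 1, -9, 6); Player 2 gets -5.
- Y → Row plays T (best of 7, 6, -8); Player 2 gets 3.
- Z → Row plays T (best of 9, -3, 8); Player 2 gets 0.
Player 2's induced payoffs are -7, -5, 3, 0, so Player 2 commits to Y. Subgame-perfect outcome: (T, Y) with payoffs (7, 3).

7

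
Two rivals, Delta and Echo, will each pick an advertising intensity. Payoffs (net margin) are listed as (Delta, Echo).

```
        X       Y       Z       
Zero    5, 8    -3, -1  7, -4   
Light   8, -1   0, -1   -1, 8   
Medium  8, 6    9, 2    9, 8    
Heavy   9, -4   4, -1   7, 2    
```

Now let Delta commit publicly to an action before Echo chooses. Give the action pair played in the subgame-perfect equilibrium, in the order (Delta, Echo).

Echo best-responds to each possible Delta move:
- Zero: BR = X, leader payoff 5.
- Light: BR = Z, leader payoff -1.
- Medium: BR = Z, leader payoff 9.
- Heavy: BR = Z, leader payoff 7.
Delta's induced payoffs are 5, -1, 9, 7, so Delta commits to Medium. Subgame-perfect outcome: (Medium, Z) with payoffs (9, 8).

(Medium, Z)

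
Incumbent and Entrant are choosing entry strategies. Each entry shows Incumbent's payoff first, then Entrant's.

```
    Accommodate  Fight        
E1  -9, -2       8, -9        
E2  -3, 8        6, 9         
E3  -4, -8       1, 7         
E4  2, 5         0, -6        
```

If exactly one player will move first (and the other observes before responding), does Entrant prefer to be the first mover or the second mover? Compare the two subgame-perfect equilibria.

If Incumbent leads: Entrant's best replies are E1→Accommodate, E2→Fight, E3→Fight, E4→Accommodate; Incumbent's induced payoffs -9, 6, 1, 2; outcome (E2, Fight), payoffs (6, 9).
If Entrant leads: Incumbent's best replies are Accommodate→E4, Fight→E1; Entrant's induced payoffs 5, -9; outcome (E4, Accommodate), payoffs (2, 5).
Entrant gets 5 moving first and 9 moving second, so Entrant prefers to move second.

second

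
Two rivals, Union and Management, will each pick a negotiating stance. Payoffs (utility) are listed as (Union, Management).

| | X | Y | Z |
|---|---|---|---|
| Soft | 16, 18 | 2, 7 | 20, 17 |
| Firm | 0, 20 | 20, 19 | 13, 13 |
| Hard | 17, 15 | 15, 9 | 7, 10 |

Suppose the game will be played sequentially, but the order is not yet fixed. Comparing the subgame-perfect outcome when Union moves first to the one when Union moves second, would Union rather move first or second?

If Union leads: Management's best replies are Soft→X, Firm→X, Hard→X; Union's induced payoffs 16, 0, 17; outcome (Hard, X), payoffs (17, 15).
If Management leads: Union's best replies are X→Hard, Y→Firm, Z→Soft; Management's induced payoffs 15, 19, 17; outcome (Firm, Y), payoffs (20, 19).
Union gets 17 moving first and 20 moving second, so Union prefers to move second.

second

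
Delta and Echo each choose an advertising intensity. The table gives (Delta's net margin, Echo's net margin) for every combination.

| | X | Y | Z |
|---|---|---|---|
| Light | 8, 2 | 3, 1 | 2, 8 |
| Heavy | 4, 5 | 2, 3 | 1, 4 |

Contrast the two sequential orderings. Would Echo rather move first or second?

If Delta leads: Echo's best replies are Light→Z, Heavy→X; Delta's induced payoffs 2, 4; outcome (Heavy, X), payoffs (4, 5).
If Echo leads: Delta's best replies are X→Light, Y→Light, Z→Light; Echo's induced payoffs 2, 1, 8; outcome (Light, Z), payoffs (2, 8).
Echo gets 8 moving first and 5 moving second, so Echo prefers to move first.

first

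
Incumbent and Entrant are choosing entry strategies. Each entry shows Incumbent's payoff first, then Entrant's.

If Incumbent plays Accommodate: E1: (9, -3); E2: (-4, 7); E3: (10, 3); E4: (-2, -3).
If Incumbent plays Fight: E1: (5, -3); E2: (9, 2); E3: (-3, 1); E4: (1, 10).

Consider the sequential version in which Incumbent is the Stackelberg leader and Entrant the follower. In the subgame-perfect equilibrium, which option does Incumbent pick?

Work backward from Entrant's decision.
- Accommodate: Entrant compares -3, 7, 3, -3 and picks E2; Incumbent would get -4.
- Fight: Entrant compares -3, 2, 1, 10 and picks E4; Incumbent would get 1.
Incumbent's induced payoffs are -4, 1, so Incumbent commits to Fight. Subgame-perfect outcome: (Fight, E4) with payoffs (1, 10).

Fight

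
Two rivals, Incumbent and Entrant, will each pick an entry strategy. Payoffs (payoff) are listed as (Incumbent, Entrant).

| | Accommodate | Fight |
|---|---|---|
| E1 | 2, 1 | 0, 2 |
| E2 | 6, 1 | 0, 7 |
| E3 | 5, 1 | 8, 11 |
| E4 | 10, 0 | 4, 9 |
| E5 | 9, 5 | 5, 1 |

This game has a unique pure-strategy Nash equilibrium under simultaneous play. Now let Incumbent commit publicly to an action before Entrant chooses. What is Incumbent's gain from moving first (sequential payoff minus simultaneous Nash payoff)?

1

Entrant best-responds to each possible Incumbent move:
- E1 → Entrant plays Fight (best of 1, 2); Incumbent gets 0.
- E2 → Entrant plays Fight (best of 1, 7); Incumbent gets 0.
- E3 → Entrant plays Fight (best of 1, 11); Incumbent gets 8.
- E4 → Entrant plays Fight (best of 0, 9); Incumbent gets 4.
- E5 → Entrant plays Accommodate (best of 5, 1); Incumbent gets 9.
Among 0, 0, 8, 4, 9, the best is 9 at E5. Subgame-perfect outcome: (E5, Accommodate) with payoffs (9, 5).
For the simultaneous game, intersect best replies.
Incumbent's best replies: Accommodate→E4; Fight→E3.
Entrant's best replies: E1→Fight; E2→Fight; E3→Fight; E4→Fight; E5→Accommodate.
The unique mutual best reply is (E3, Fight), giving (8, 11).
Incumbent's commitment gain: 9 − 8 = 1.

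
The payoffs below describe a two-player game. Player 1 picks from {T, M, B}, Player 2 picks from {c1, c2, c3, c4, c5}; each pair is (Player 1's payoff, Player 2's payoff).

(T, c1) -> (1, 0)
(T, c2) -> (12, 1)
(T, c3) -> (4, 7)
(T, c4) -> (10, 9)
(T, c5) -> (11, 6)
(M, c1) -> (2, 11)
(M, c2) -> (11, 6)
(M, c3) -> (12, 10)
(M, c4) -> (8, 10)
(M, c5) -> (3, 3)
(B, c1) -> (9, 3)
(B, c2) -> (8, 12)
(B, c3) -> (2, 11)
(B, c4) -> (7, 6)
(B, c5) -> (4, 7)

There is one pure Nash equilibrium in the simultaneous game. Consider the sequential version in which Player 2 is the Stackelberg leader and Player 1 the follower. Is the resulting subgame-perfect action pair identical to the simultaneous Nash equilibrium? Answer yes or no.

Solve by backward induction (Player 2 leads).
- c1 → Player 1 plays B (best of 1, 2, 9); Player 2 gets 3.
- c2 → Player 1 plays T (best of 12, 11, 8); Player 2 gets 1.
- c3 → Player 1 plays M (best of 4, 12, 2); Player 2 gets 10.
- c4 → Player 1 plays T (best of 10, 8, 7); Player 2 gets 9.
- c5 → Player 1 plays T (best of 11, 3, 4); Player 2 gets 6.
Among 3, 1, 10, 9, 6, the best is 10 at c3. Subgame-perfect outcome: (M, c3) with payoffs (12, 10).
Now find the simultaneous Nash equilibrium.
Player 1's best replies: c1→B; c2→T; c3→M; c4→T; c5→T.
Player 2's best replies: T→c4; M→c1; B→c2.
The unique mutual best reply is (T, c4), giving (10, 9).
Sequential outcome (M, c3) differs from the Nash profile (T, c4).

no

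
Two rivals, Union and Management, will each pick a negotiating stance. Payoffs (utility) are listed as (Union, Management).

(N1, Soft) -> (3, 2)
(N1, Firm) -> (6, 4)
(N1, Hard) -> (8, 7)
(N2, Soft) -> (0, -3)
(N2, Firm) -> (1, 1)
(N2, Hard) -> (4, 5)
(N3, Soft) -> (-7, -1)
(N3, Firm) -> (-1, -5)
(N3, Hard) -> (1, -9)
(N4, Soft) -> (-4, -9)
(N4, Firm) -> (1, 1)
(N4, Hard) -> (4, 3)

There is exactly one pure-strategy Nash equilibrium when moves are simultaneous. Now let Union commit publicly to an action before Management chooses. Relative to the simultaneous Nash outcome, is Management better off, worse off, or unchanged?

Solve by backward induction (Union leads).
- N1 → Management plays Hard (best of 2, 4, 7); Union gets 8.
- N2 → Management plays Hard (best of -3, 1, 5); Union gets 4.
- N3 → Management plays Soft (best of -1, -5, -9); Union gets -7.
- N4 → Management plays Hard (best of -9, 1, 3); Union gets 4.
Among 8, 4, -7, 4, the best is 8 at N1. Subgame-perfect outcome: (N1, Hard) with payoffs (8, 7).
Under simultaneous play:
Union's best replies: Soft→N1; Firm→N1; Hard→N1.
Management's best replies: N1→Hard; N2→Hard; N3→Soft; N4→Hard.
Only (N1, Hard) has each player best-responding; Nash payoffs (8, 7).
Management earns 7 sequentially versus 7 at the Nash outcome: unchanged.

unchanged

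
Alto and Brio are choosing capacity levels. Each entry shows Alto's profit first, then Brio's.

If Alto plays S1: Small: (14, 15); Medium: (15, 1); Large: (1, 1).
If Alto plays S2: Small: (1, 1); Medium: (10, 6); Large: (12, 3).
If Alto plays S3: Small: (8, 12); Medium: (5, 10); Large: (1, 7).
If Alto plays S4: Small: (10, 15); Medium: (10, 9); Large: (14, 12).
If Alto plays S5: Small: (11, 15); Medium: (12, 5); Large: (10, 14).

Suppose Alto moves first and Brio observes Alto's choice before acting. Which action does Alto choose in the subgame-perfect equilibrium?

S1

Work backward from Brio's decision.
- S1 → Brio plays Small (best of 15, 1, 1); Alto gets 14.
- S2 → Brio plays Medium (best of 1, 6, 3); Alto gets 10.
- S3 → Brio plays Small (best of 12, 10, 7); Alto gets 8.
- S4 → Brio plays Small (best of 15, 9, 12); Alto gets 10.
- S5 → Brio plays Small (best of 15, 5, 14); Alto gets 11.
Maximizing over 14, 10, 8, 10, 11, Alto chooses S1. Subgame-perfect outcome: (S1, Small) with payoffs (14, 15).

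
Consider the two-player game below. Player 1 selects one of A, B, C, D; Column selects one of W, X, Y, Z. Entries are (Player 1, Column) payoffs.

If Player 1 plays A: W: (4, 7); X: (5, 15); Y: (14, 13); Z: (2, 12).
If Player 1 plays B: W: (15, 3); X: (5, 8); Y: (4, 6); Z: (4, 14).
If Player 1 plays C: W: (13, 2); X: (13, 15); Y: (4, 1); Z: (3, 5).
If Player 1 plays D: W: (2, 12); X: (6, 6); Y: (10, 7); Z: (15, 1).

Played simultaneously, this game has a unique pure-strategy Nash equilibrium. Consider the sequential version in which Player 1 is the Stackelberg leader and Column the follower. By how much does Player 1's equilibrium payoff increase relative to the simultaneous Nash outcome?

Backward induction with Player 1 moving first.
- A: BR = X, leader payoff 5.
- B: BR = Z, leader payoff 4.
- C: BR = X, leader payoff 13.
- D: BR = W, leader payoff 2.
Maximizing over 5, 4, 13, 2, Player 1 chooses C. Subgame-perfect outcome: (C, X) with payoffs (13, 15).
Now find the simultaneous Nash equilibrium.
Player 1's best replies: W→B; X→C; Y→A; Z→D.
Column's best replies: A→X; B→Z; C→X; D→W.
The unique mutual best reply is (C, X), giving (13, 15).
Player 1's commitment gain: 13 − 13 = 0.

0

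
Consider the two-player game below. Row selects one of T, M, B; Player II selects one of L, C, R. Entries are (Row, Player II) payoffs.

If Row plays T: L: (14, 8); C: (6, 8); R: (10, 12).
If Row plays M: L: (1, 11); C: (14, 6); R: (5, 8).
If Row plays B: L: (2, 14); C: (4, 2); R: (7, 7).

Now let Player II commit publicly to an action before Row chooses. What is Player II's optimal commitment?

Backward induction with Player II moving first.
- L: BR = T, leader payoff 8.
- C: BR = M, leader payoff 6.
- R: BR = T, leader payoff 12.
Player II's induced payoffs are 8, 6, 12, so Player II commits to R. Subgame-perfect outcome: (T, R) with payoffs (10, 12).

R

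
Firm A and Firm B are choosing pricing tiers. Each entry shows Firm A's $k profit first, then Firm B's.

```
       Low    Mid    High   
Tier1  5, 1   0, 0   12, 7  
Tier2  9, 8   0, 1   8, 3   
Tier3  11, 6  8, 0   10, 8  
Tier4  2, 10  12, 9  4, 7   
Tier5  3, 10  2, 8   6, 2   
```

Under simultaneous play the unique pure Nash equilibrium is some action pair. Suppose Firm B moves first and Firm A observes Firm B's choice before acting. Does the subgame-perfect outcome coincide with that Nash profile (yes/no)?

no

Backward induction with Firm B moving first.
- Low → Firm A plays Tier3 (best of 5, 9, 11, 2, 3); Firm B gets 6.
- Mid → Firm A plays Tier4 (best of 0, 0, 8, 12, 2); Firm B gets 9.
- High → Firm A plays Tier1 (best of 12, 8, 10, 4, 6); Firm B gets 7.
Maximizing over 6, 9, 7, Firm B chooses Mid. Subgame-perfect outcome: (Tier4, Mid) with payoffs (12, 9).
Now find the simultaneous Nash equilibrium.
Firm A's best replies: Low→Tier3; Mid→Tier4; High→Tier1.
Firm B's best replies: Tier1→High; Tier2→Low; Tier3→High; Tier4→Low; Tier5→Low.
The unique mutual best reply is (Tier1, High), giving (12, 7).
Sequential outcome (Tier4, Mid) differs from the Nash profile (Tier1, High).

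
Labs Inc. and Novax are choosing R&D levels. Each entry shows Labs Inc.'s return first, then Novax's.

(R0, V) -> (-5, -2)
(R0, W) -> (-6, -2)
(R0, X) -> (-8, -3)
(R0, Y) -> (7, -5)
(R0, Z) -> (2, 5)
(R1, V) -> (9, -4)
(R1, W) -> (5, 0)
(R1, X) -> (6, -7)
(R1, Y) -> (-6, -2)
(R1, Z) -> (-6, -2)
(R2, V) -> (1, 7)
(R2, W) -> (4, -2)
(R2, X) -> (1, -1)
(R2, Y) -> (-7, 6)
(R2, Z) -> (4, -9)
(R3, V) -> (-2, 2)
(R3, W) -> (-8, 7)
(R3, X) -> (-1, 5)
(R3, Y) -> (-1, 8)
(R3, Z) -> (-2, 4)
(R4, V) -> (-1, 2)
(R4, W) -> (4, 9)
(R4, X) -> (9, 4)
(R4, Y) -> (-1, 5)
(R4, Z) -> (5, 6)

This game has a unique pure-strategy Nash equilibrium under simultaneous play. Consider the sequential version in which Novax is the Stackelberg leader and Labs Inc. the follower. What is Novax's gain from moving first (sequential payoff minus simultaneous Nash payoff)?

6

Solve by backward induction (Novax leads).
- V: BR = R1, leader payoff -4.
- W: BR = R1, leader payoff 0.
- X: BR = R4, leader payoff 4.
- Y: BR = R0, leader payoff -5.
- Z: BR = R4, leader payoff 6.
Among -4, 0, 4, -5, 6, the best is 6 at Z. Subgame-perfect outcome: (R4, Z) with payoffs (5, 6).
Now find the simultaneous Nash equilibrium.
Labs Inc.'s best replies: V→R1; W→R1; X→R4; Y→R0; Z→R4.
Novax's best replies: R0→Z; R1→W; R2→V; R3→Y; R4→W.
Only (R1, W) has each player best-responding; Nash payoffs (5, 0).
Novax's commitment gain: 6 − 0 = 6.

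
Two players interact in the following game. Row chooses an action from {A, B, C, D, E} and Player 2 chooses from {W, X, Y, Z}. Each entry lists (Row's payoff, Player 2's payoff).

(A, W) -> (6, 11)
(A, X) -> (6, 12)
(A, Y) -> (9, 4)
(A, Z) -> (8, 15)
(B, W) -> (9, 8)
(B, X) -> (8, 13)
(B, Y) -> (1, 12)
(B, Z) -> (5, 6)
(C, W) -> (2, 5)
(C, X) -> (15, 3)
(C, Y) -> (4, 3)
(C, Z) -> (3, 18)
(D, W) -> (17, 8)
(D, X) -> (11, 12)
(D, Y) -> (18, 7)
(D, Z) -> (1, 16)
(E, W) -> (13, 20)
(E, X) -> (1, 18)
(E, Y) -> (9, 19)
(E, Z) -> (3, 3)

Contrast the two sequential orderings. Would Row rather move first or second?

first

If Row leads: Player 2's best replies are A→Z, B→X, C→Z, D→Z, E→W; Row's induced payoffs 8, 8, 3, 1, 13; outcome (E, W), payoffs (13, 20).
If Player 2 leads: Row's best replies are W→D, X→C, Y→D, Z→A; Player 2's induced payoffs 8, 3, 7, 15; outcome (A, Z), payoffs (8, 15).
Row gets 13 moving first and 8 moving second, so Row prefers to move first.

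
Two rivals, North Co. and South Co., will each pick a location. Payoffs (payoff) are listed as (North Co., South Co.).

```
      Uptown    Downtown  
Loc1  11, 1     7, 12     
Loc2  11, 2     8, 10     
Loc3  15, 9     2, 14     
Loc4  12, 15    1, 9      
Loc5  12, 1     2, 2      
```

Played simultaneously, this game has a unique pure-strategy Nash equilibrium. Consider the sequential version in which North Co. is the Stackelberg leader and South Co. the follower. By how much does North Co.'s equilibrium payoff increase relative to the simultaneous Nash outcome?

Work backward from South Co.'s decision.
- Loc1: BR = Downtown, leader payoff 7.
- Loc2: BR = Downtown, leader payoff 8.
- Loc3: BR = Downtown, leader payoff 2.
- Loc4: BR = Uptown, leader payoff 12.
- Loc5: BR = Downtown, leader payoff 2.
North Co.'s induced payoffs are 7, 8, 2, 12, 2, so North Co. commits to Loc4. Subgame-perfect outcome: (Loc4, Uptown) with payoffs (12, 15).
For the simultaneous game, intersect best replies.
North Co.'s best replies: Uptown→Loc3; Downtown→Loc2.
South Co.'s best replies: Loc1→Downtown; Loc2→Downtown; Loc3→Downtown; Loc4→Uptown; Loc5→Downtown.
Only (Loc2, Downtown) has each player best-responding; Nash payoffs (8, 10).
North Co.'s commitment gain: 12 − 8 = 4.

4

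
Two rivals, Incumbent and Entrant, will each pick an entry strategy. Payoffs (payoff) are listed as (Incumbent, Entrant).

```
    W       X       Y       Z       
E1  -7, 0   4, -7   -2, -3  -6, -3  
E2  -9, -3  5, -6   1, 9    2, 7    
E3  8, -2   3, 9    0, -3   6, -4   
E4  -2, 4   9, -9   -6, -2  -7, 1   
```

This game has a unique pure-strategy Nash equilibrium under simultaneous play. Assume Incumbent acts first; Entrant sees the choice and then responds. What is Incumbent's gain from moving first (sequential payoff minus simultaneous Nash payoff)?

Backward induction with Incumbent moving first.
- E1: BR = W, leader payoff -7.
- E2: BR = Y, leader payoff 1.
- E3: BR = X, leader payoff 3.
- E4: BR = W, leader payoff -2.
Incumbent's induced payoffs are -7, 1, 3, -2, so Incumbent commits to E3. Subgame-perfect outcome: (E3, X) with payoffs (3, 9).
Now find the simultaneous Nash equilibrium.
Incumbent's best replies: W→E3; X→E4; Y→E2; Z→E3.
Entrant's best replies: E1→W; E2→Y; E3→X; E4→W.
Only (E2, Y) has each player best-responding; Nash payoffs (1, 9).
Incumbent's commitment gain: 3 − 1 = 2.

2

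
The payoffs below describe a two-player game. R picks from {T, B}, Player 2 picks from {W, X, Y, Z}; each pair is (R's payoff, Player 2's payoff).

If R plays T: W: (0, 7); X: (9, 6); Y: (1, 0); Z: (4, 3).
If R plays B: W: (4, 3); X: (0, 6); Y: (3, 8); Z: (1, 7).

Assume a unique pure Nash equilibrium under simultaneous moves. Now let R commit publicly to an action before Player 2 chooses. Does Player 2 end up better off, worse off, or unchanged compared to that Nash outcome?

unchanged

Work backward from Player 2's decision.
- T: BR = W, leader payoff 0.
- B: BR = Y, leader payoff 3.
Among 0, 3, the best is 3 at B. Subgame-perfect outcome: (B, Y) with payoffs (3, 8).
Under simultaneous play:
R's best replies: W→B; X→T; Y→B; Z→T.
Player 2's best replies: T→W; B→Y.
Only (B, Y) has each player best-responding; Nash payoffs (3, 8).
Player 2 earns 8 sequentially versus 8 at the Nash outcome: unchanged.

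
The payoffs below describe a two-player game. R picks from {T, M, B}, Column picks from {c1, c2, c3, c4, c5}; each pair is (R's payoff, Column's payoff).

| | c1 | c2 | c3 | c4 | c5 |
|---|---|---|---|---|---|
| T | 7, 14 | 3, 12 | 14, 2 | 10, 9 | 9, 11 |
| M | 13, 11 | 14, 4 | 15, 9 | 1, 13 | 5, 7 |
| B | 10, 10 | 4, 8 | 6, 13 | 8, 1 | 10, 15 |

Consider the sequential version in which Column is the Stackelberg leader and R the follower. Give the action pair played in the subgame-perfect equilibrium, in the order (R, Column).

(B, c5)

Solve by backward induction (Column leads).
- c1: BR = M, leader payoff 11.
- c2: BR = M, leader payoff 4.
- c3: BR = M, leader payoff 9.
- c4: BR = T, leader payoff 9.
- c5: BR = B, leader payoff 15.
Among 11, 4, 9, 9, 15, the best is 15 at c5. Subgame-perfect outcome: (B, c5) with payoffs (10, 15).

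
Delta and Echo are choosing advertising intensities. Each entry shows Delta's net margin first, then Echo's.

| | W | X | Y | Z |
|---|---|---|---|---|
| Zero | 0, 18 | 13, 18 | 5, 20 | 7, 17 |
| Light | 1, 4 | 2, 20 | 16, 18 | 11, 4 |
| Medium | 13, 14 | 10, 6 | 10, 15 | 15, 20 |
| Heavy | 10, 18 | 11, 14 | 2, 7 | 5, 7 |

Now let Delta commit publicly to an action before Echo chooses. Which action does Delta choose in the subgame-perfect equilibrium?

Echo best-responds to each possible Delta move:
- Zero: BR = Y, leader payoff 5.
- Light: BR = X, leader payoff 2.
- Medium: BR = Z, leader payoff 15.
- Heavy: BR = W, leader payoff 10.
Delta's induced payoffs are 5, 2, 15, 10, so Delta commits to Medium. Subgame-perfect outcome: (Medium, Z) with payoffs (15, 20).

Medium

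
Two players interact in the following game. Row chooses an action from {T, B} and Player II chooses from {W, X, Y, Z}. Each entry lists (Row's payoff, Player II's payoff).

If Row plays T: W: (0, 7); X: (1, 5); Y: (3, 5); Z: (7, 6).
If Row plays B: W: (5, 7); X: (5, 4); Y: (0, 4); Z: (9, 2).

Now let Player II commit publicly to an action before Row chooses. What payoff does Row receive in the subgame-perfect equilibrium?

Backward induction with Player II moving first.
- W: Row compares 0, 5 and picks B; Player II would get 7.
- X: Row compares 1, 5 and picks B; Player II would get 4.
- Y: Row compares 3, 0 and picks T; Player II would get 5.
- Z: Row compares 7, 9 and picks B; Player II would get 2.
Maximizing over 7, 4, 5, 2, Player II chooses W. Subgame-perfect outcome: (B, W) with payoffs (5, 7).

5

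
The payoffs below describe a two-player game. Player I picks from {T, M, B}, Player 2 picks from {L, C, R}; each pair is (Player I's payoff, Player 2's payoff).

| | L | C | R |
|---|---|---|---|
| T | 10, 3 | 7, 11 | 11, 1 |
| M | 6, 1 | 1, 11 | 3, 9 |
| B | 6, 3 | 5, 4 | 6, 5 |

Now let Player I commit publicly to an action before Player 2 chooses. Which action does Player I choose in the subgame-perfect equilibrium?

Solve by backward induction (Player I leads).
- T → Player 2 plays C (best of 3, 11, 1); Player I gets 7.
- M → Player 2 plays C (best of 1, 11, 9); Player I gets 1.
- B → Player 2 plays R (best of 3, 4, 5); Player I gets 6.
Among 7, 1, 6, the best is 7 at T. Subgame-perfect outcome: (T, C) with payoffs (7, 11).

T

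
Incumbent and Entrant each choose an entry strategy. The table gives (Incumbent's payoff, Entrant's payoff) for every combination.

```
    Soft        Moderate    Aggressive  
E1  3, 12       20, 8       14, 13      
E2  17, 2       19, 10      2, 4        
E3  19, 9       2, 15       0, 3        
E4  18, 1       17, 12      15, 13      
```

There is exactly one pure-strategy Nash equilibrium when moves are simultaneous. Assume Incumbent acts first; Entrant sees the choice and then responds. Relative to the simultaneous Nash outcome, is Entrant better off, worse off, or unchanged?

worse off

Work backward from Entrant's decision.
- E1: Entrant compares 12, 8, 13 and picks Aggressive; Incumbent would get 14.
- E2: Entrant compares 2, 10, 4 and picks Moderate; Incumbent would get 19.
- E3: Entrant compares 9, 15, 3 and picks Moderate; Incumbent would get 2.
- E4: Entrant compares 1, 12, 13 and picks Aggressive; Incumbent would get 15.
Maximizing over 14, 19, 2, 15, Incumbent chooses E2. Subgame-perfect outcome: (E2, Moderate) with payoffs (19, 10).
Under simultaneous play:
Incumbent's best replies: Soft→E3; Moderate→E1; Aggressive→E4.
Entrant's best replies: E1→Aggressive; E2→Moderate; E3→Moderate; E4→Aggressive.
The unique mutual best reply is (E4, Aggressive), giving (15, 13).
Entrant earns 10 sequentially versus 13 at the Nash outcome: worse off.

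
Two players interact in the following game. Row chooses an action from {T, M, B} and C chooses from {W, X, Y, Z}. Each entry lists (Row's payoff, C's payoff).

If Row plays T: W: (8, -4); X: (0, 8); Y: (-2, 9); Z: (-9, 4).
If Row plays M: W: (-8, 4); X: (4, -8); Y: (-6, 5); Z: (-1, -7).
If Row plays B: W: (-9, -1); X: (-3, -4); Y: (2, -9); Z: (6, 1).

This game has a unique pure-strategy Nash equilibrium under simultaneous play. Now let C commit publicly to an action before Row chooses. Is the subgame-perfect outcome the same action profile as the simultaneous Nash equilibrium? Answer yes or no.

Solve by backward induction (C leads).
- W: BR = T, leader payoff -4.
- X: BR = M, leader payoff -8.
- Y: BR = B, leader payoff -9.
- Z: BR = B, leader payoff 1.
Among -4, -8, -9, 1, the best is 1 at Z. Subgame-perfect outcome: (B, Z) with payoffs (6, 1).
Now find the simultaneous Nash equilibrium.
Row's best replies: W→T; X→M; Y→B; Z→B.
C's best replies: T→Y; M→Y; B→Z.
The unique mutual best reply is (B, Z), giving (6, 1).
Sequential outcome (B, Z) coincides with the Nash profile (B, Z).

yes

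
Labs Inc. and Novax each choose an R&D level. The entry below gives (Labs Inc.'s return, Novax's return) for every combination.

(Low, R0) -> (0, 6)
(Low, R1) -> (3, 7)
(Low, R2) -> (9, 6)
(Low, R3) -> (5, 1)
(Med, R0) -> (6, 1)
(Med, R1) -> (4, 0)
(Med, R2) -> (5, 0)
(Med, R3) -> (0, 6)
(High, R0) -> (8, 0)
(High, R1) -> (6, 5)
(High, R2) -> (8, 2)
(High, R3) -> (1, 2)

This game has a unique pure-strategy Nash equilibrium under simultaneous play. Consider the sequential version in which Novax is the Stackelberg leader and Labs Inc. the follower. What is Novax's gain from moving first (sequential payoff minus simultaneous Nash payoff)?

1

Work backward from Labs Inc.'s decision.
- R0 → Labs Inc. plays High (best of 0, 6, 8); Novax gets 0.
- R1 → Labs Inc. plays High (best of 3, 4, 6); Novax gets 5.
- R2 → Labs Inc. plays Low (best of 9, 5, 8); Novax gets 6.
- R3 → Labs Inc. plays Low (best of 5, 0, 1); Novax gets 1.
Among 0, 5, 6, 1, the best is 6 at R2. Subgame-perfect outcome: (Low, R2) with payoffs (9, 6).
Under simultaneous play:
Labs Inc.'s best replies: R0→High; R1→High; R2→Low; R3→Low.
Novax's best replies: Low→R1; Med→R3; High→R1.
The unique mutual best reply is (High, R1), giving (6, 5).
Novax's commitment gain: 6 − 5 = 1.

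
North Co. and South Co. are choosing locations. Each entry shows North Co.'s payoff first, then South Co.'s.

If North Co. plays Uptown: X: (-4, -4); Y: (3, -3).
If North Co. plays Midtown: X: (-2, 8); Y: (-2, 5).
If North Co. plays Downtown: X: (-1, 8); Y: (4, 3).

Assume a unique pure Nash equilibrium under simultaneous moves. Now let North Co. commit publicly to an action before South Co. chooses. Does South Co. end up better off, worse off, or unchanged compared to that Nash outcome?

worse off

Backward induction with North Co. moving first.
- Uptown: South Co. compares -4, -3 and picks Y; North Co. would get 3.
- Midtown: South Co. compares 8, 5 and picks X; North Co. would get -2.
- Downtown: South Co. compares 8, 3 and picks X; North Co. would get -1.
Maximizing over 3, -2, -1, North Co. chooses Uptown. Subgame-perfect outcome: (Uptown, Y) with payoffs (3, -3).
Now find the simultaneous Nash equilibrium.
North Co.'s best replies: X→Downtown; Y→Downtown.
South Co.'s best replies: Uptown→Y; Midtown→X; Downtown→X.
Only (Downtown, X) has each player best-responding; Nash payoffs (-1, 8).
South Co. earns -3 sequentially versus 8 at the Nash outcome: worse off.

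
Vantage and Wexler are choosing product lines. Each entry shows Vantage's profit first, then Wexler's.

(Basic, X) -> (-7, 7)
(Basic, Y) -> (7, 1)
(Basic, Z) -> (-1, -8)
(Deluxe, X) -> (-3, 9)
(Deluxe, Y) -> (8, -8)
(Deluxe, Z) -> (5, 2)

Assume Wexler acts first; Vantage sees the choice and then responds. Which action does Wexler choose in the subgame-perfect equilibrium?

Work backward from Vantage's decision.
- X: BR = Deluxe, leader payoff 9.
- Y: BR = Deluxe, leader payoff -8.
- Z: BR = Deluxe, leader payoff 2.
Among 9, -8, 2, the best is 9 at X. Subgame-perfect outcome: (Deluxe, X) with payoffs (-3, 9).

X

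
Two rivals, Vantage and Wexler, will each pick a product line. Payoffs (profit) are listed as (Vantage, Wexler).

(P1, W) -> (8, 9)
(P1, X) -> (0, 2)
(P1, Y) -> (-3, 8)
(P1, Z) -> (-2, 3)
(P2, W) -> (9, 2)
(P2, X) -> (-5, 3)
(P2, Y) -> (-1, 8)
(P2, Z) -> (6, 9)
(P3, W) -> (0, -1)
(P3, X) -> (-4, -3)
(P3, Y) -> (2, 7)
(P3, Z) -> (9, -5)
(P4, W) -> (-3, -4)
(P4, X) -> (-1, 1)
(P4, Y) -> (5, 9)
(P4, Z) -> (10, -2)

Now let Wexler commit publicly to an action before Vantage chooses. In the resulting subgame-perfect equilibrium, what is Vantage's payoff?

5

Work backward from Vantage's decision.
- W → Vantage plays P2 (best of 8, 9, 0, -3); Wexler gets 2.
- X → Vantage plays P1 (best of 0, -5, -4, -1); Wexler gets 2.
- Y → Vantage plays P4 (best of -3, -1, 2, 5); Wexler gets 9.
- Z → Vantage plays P4 (best of -2, 6, 9, 10); Wexler gets -2.
Maximizing over 2, 2, 9, -2, Wexler chooses Y. Subgame-perfect outcome: (P4, Y) with payoffs (5, 9).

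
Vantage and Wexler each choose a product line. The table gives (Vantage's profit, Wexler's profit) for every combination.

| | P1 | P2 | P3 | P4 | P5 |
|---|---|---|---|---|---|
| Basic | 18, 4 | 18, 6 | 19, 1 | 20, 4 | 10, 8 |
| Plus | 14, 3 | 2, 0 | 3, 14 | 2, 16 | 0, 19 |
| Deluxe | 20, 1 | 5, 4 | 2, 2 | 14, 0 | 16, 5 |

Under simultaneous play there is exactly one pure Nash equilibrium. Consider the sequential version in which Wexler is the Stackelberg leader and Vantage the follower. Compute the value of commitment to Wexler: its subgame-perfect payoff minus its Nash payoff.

1

Solve by backward induction (Wexler leads).
- P1: Vantage compares 18, 14, 20 and picks Deluxe; Wexler would get 1.
- P2: Vantage compares 18, 2, 5 and picks Basic; Wexler would get 6.
- P3: Vantage compares 19, 3, 2 and picks Basic; Wexler would get 1.
- P4: Vantage compares 20, 2, 14 and picks Basic; Wexler would get 4.
- P5: Vantage compares 10, 0, 16 and picks Deluxe; Wexler would get 5.
Among 1, 6, 1, 4, 5, the best is 6 at P2. Subgame-perfect outcome: (Basic, P2) with payoffs (18, 6).
Under simultaneous play:
Vantage's best replies: P1→Deluxe; P2→Basic; P3→Basic; P4→Basic; P5→Deluxe.
Wexler's best replies: Basic→P5; Plus→P5; Deluxe→P5.
Only (Deluxe, P5) has each player best-responding; Nash payoffs (16, 5).
Wexler's commitment gain: 6 − 5 = 1.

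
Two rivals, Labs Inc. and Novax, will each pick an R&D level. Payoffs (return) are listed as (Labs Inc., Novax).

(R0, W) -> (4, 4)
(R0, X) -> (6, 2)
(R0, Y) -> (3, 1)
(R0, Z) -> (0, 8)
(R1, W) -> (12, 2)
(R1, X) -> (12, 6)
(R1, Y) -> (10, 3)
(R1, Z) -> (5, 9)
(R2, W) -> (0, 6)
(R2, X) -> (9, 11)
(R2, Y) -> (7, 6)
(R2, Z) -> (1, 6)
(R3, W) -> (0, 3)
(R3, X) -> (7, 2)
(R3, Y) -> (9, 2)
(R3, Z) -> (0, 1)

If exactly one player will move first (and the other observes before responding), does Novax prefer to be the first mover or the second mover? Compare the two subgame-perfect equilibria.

second

If Labs Inc. leads: Novax's best replies are R0→Z, R1→Z, R2→X, R3→W; Labs Inc.'s induced payoffs 0, 5, 9, 0; outcome (R2, X), payoffs (9, 11).
If Novax leads: Labs Inc.'s best replies are W→R1, X→R1, Y→R1, Z→R1; Novax's induced payoffs 2, 6, 3, 9; outcome (R1, Z), payoffs (5, 9).
Novax gets 9 moving first and 11 moving second, so Novax prefers to move second.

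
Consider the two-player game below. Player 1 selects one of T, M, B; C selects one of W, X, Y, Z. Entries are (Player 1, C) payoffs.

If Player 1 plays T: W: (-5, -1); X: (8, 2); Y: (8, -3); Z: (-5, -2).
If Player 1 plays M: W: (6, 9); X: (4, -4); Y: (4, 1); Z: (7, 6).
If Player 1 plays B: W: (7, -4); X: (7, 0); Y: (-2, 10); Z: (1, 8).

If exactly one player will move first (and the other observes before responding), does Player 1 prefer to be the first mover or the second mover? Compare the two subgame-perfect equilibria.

first

If Player 1 leads: C's best replies are T→X, M→W, B→Y; Player 1's induced payoffs 8, 6, -2; outcome (T, X), payoffs (8, 2).
If C leads: Player 1's best replies are W→B, X→T, Y→T, Z→M; C's induced payoffs -4, 2, -3, 6; outcome (M, Z), payoffs (7, 6).
Player 1 gets 8 moving first and 7 moving second, so Player 1 prefers to move first.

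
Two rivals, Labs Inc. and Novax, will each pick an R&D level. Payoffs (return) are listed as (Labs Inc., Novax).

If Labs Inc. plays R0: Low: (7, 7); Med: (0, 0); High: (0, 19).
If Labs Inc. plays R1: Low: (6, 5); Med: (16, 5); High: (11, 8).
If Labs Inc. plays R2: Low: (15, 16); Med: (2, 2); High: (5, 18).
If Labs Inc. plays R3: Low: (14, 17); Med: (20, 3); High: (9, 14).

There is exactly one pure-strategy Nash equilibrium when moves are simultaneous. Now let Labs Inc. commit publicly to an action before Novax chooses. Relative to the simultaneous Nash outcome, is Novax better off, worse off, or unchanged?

Work backward from Novax's decision.
- R0: Novax compares 7, 0, 19 and picks High; Labs Inc. would get 0.
- R1: Novax compares 5, 5, 8 and picks High; Labs Inc. would get 11.
- R2: Novax compares 16, 2, 18 and picks High; Labs Inc. would get 5.
- R3: Novax compares 17, 3, 14 and picks Low; Labs Inc. would get 14.
Among 0, 11, 5, 14, the best is 14 at R3. Subgame-perfect outcome: (R3, Low) with payoffs (14, 17).
Under simultaneous play:
Labs Inc.'s best replies: Low→R2; Med→R3; High→R1.
Novax's best replies: R0→High; R1→High; R2→High; R3→Low.
The unique mutual best reply is (R1, High), giving (11, 8).
Novax earns 17 sequentially versus 8 at the Nash outcome: better off.

better off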